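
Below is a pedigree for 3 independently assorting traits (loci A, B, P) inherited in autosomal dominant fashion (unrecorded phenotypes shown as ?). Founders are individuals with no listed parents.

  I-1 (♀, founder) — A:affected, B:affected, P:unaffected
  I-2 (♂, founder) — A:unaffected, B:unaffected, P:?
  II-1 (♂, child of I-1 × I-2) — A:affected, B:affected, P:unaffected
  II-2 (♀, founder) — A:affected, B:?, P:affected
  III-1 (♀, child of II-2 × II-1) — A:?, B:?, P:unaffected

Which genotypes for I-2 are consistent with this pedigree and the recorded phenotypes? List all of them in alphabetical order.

I-2 ∈ {aa bb Pp, aa bb pp}

A/I-1 aff ·: Aa|AA
A/I-2 un ·: aa
A/II-1 aff I-1×I-2: Aa
A/II-2 aff ·: Aa|AA
A/III-1 ? II-2×II-1: aa|Aa|AA
⇒ A over [I-1,I-2,II-1,II-2,III-1]: 10 consistent
B/I-1 aff ·: Bb|BB
B/I-2 un ·: bb
B/II-1 aff I-1×I-2: Bb
B/II-2 ? ·: bb|Bb|BB
B/III-1 ? II-2×II-1: bb|Bb|BB
⇒ B over [I-1,I-2,II-1,II-2,III-1]: 14 consistent
P/I-1 un ·: pp
P/I-2 ? ·: pp|Pp
P/II-1 un I-1×I-2: pp
P/II-2 aff ·: Pp
P/III-1 un II-2×II-1: pp
⇒ P over [I-1,I-2,II-1,II-2,III-1]: 2 consistent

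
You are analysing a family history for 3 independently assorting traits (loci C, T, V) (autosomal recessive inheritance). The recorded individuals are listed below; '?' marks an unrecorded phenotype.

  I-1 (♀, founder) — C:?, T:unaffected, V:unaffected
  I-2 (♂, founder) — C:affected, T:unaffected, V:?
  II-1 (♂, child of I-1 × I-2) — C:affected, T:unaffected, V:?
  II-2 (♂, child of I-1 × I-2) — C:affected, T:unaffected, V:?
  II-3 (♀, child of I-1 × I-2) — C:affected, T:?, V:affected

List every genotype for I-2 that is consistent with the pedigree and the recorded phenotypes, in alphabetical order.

C/I-1 ? ·: Cc|cc
C/I-2 aff ·: cc
C/II-1 aff I-1×I-2: cc
C/II-2 aff I-1×I-2: cc
C/II-3 aff I-1×I-2: cc
⇒ C over [I-1,I-2,II-1,II-2,II-3]: 2 consistent
T/I-1 un ·: TT|Tt
T/I-2 un ·: TT|Tt
T/II-1 un I-1×I-2: TT|Tt
T/II-2 un I-1×I-2: TT|Tt
T/II-3 ? I-1×I-2: TT|Tt|tt
⇒ T over [I-1,I-2,II-1,II-2,II-3]: 29 consistent
V/I-1 un ·: Vv
V/I-2 ? ·: Vv|vv
V/II-1 ? I-1×I-2: VV|Vv|vv
V/II-2 ? I-1×I-2: VV|Vv|vv
V/II-3 aff I-1×I-2: vv
⇒ V over [I-1,I-2,II-1,II-2,II-3]: 13 consistent

I-2 ∈ {cc TT Vv, cc TT vv, cc Tt Vv, cc Tt vv}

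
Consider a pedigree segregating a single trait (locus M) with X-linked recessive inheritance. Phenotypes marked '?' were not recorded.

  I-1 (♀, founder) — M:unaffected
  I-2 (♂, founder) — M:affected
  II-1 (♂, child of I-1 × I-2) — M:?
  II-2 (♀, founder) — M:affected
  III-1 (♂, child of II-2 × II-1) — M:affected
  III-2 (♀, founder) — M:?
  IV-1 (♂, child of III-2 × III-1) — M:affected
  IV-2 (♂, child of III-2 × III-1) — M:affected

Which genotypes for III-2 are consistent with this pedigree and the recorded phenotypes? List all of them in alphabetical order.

III-2 ∈ {X^MX^m, X^mX^m}

M/I-1 un ·: X^MX^M|X^MX^m
M/I-2 aff ·: X^mY
M/II-1 ? I-1×I-2: X^MY|X^mY
M/II-2 aff ·: X^mX^m
M/III-1 aff II-2×II-1: X^mY
M/III-2 ? ·: X^MX^m|X^mX^m
M/IV-1 aff III-2×III-1: X^mY
M/IV-2 aff III-2×III-1: X^mY
⇒ M over [I-1,I-2,II-1,II-2,III-1,III-2,IV-1,IV-2]: 6 consistent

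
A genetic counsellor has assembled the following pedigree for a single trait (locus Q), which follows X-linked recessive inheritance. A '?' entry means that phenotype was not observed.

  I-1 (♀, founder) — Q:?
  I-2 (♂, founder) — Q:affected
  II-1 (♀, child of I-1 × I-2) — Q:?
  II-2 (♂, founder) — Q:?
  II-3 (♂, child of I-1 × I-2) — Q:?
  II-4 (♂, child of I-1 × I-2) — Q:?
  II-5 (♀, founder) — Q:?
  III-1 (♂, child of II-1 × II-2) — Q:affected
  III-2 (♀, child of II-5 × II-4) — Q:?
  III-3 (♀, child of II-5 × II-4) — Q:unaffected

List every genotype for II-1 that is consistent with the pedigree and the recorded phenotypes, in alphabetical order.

II-1 ∈ {X^QX^q, X^qX^q}

Q/I-1 ? ·: X^QX^Q|X^QX^q|X^qX^q
Q/I-2 aff ·: X^qY
Q/II-1 ? I-1×I-2: X^QX^q|X^qX^q
Q/II-2 ? ·: X^QY|X^qY
Q/II-3 ? I-1×I-2: X^QY|X^qY
Q/II-4 ? I-1×I-2: X^QY|X^qY
Q/II-5 ? ·: X^QX^Q|X^QX^q|X^qX^q
Q/III-1 aff II-1×II-2: X^qY
Q/III-2 ? II-5×II-4: X^QX^Q|X^QX^q|X^qX^q
Q/III-3 un II-5×II-4: X^QX^Q|X^QX^q
⇒ Q over [I-1,I-2,II-1,II-2,II-3,II-4,II-5,III-1,III-2,III-3]: 90 consistent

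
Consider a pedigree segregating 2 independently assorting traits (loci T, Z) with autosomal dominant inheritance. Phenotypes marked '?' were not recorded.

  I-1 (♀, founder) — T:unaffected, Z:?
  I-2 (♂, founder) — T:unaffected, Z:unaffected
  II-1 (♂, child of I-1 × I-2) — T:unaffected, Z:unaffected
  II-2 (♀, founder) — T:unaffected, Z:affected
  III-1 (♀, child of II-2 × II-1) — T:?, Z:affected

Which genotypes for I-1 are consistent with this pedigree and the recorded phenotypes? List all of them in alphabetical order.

I-1 ∈ {tt Zz, tt zz}

T/I-1 un ·: tt
T/I-2 un ·: tt
T/II-1 un I-1×I-2: tt
T/II-2 un ·: tt
T/III-1 ? II-2×II-1: tt
⇒ T over [I-1,I-2,II-1,II-2,III-1]: 1 consistent
Z/I-1 ? ·: zz|Zz
Z/I-2 un ·: zz
Z/II-1 un I-1×I-2: zz
Z/II-2 aff ·: Zz|ZZ
Z/III-1 aff II-2×II-1: Zz
⇒ Z over [I-1,I-2,II-1,II-2,III-1]: 4 consistent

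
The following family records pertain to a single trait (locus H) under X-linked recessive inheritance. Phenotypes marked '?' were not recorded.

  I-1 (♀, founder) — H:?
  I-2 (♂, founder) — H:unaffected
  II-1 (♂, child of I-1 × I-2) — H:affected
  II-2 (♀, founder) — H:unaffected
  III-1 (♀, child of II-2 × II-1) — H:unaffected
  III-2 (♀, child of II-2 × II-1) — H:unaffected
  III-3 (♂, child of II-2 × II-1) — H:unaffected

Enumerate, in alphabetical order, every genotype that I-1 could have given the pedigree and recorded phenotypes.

H/I-1 ? ·: X^HX^h|X^hX^h
H/I-2 un ·: X^HY
H/II-1 aff I-1×I-2: X^hY
H/II-2 un ·: X^HX^H|X^HX^h
H/III-1 un II-2×II-1: X^HX^h
H/III-2 un II-2×II-1: X^HX^h
H/III-3 un II-2×II-1: X^HY
⇒ H over [I-1,I-2,II-1,II-2,III-1,III-2,III-3]: 4 consistent

I-1 ∈ {X^HX^h, X^hX^h}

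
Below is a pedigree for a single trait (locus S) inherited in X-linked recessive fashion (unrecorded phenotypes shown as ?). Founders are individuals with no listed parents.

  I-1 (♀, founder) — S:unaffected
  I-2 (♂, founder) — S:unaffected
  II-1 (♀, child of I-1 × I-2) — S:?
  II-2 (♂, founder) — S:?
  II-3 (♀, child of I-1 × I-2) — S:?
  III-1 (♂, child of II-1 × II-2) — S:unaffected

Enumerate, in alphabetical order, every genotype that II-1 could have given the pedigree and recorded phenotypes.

II-1 ∈ {X^SX^S, X^SX^s}

S/I-1 un ·: X^SX^S|X^SX^s
S/I-2 un ·: X^SY
S/II-1 ? I-1×I-2: X^SX^S|X^SX^s
S/II-2 ? ·: X^SY|X^sY
S/II-3 ? I-1×I-2: X^SX^S|X^SX^s
S/III-1 un II-1×II-2: X^SY
⇒ S over [I-1,I-2,II-1,II-2,II-3,III-1]: 10 consistent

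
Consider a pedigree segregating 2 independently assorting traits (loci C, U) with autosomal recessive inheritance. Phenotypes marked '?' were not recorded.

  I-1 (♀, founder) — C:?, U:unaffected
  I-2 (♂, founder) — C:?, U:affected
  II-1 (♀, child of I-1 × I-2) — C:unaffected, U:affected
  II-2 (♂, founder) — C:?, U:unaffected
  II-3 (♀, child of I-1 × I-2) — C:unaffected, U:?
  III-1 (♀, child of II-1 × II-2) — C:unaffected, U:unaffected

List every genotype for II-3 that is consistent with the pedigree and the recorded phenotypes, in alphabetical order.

C/I-1 ? ·: CC|Cc|cc
C/I-2 ? ·: CC|Cc|cc
C/II-1 un I-1×I-2: CC|Cc
C/II-2 ? ·: CC|Cc|cc
C/II-3 un I-1×I-2: CC|Cc
C/III-1 un II-1×II-2: CC|Cc
⇒ C over [I-1,I-2,II-1,II-2,II-3,III-1]: 78 consistent
U/I-1 un ·: Uu
U/I-2 aff ·: uu
U/II-1 aff I-1×I-2: uu
U/II-2 un ·: UU|Uu
U/II-3 ? I-1×I-2: Uu|uu
U/III-1 un II-1×II-2: Uu
⇒ U over [I-1,I-2,II-1,II-2,II-3,III-1]: 4 consistent

II-3 ∈ {CC Uu, CC uu, Cc Uu, Cc uu}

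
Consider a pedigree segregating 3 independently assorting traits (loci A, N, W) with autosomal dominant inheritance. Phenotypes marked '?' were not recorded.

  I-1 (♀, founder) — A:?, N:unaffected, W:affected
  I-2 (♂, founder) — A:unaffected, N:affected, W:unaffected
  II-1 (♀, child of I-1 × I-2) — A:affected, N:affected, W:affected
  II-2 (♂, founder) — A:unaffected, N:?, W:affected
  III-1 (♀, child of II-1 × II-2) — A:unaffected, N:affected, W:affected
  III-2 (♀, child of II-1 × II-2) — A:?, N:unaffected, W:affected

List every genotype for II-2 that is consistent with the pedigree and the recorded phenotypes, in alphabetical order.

A/I-1 ? ·: Aa|AA
A/I-2 un ·: aa
A/II-1 aff I-1×I-2: Aa
A/II-2 un ·: aa
A/III-1 un II-1×II-2: aa
A/III-2 ? II-1×II-2: aa|Aa
⇒ A over [I-1,I-2,II-1,II-2,III-1,III-2]: 4 consistent
N/I-1 un ·: nn
N/I-2 aff ·: Nn|NN
N/II-1 aff I-1×I-2: Nn
N/II-2 ? ·: nn|Nn
N/III-1 aff II-1×II-2: Nn|NN
N/III-2 un II-1×II-2: nn
⇒ N over [I-1,I-2,II-1,II-2,III-1,III-2]: 6 consistent
W/I-1 aff ·: Ww|WW
W/I-2 un ·: ww
W/II-1 aff I-1×I-2: Ww
W/II-2 aff ·: Ww|WW
W/III-1 aff II-1×II-2: Ww|WW
W/III-2 aff II-1×II-2: Ww|WW
⇒ W over [I-1,I-2,II-1,II-2,III-1,III-2]: 16 consistent

II-2 ∈ {aa Nn WW, aa Nn Ww, aa nn WW, aa nn Ww}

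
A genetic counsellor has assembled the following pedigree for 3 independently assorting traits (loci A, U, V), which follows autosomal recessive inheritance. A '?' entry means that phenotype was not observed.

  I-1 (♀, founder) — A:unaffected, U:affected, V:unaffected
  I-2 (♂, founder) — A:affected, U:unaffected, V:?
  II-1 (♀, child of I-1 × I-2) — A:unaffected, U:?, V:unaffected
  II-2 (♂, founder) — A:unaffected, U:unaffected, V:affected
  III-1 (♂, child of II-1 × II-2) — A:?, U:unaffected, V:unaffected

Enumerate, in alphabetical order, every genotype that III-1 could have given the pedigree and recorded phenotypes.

A/I-1 un ·: AA|Aa
A/I-2 aff ·: aa
A/II-1 un I-1×I-2: Aa
A/II-2 un ·: AA|Aa
A/III-1 ? II-1×II-2: AA|Aa|aa
⇒ A over [I-1,I-2,II-1,II-2,III-1]: 10 consistent
U/I-1 aff ·: uu
U/I-2 un ·: UU|Uu
U/II-1 ? I-1×I-2: Uu|uu
U/II-2 un ·: UU|Uu
U/III-1 un II-1×II-2: UU|Uu
⇒ U over [I-1,I-2,II-1,II-2,III-1]: 10 consistent
V/I-1 un ·: VV|Vv
V/I-2 ? ·: VV|Vv|vv
V/II-1 un I-1×I-2: VV|Vv
V/II-2 aff ·: vv
V/III-1 un II-1×II-2: Vv
⇒ V over [I-1,I-2,II-1,II-2,III-1]: 9 consistent

III-1 ∈ {AA UU Vv, AA Uu Vv, Aa UU Vv, Aa Uu Vv, aa UU Vv, aa Uu Vv}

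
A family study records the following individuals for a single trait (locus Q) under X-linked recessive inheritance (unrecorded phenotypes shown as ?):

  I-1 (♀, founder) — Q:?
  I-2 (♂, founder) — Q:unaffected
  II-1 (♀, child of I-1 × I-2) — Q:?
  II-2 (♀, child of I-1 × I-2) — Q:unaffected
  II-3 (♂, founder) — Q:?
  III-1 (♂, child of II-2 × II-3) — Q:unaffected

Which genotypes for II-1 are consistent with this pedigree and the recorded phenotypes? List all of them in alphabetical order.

II-1 ∈ {X^QX^Q, X^QX^q}

Q/I-1 ? ·: X^QX^Q|X^QX^q|X^qX^q
Q/I-2 un ·: X^QY
Q/II-1 ? I-1×I-2: X^QX^Q|X^QX^q
Q/II-2 un I-1×I-2: X^QX^Q|X^QX^q
Q/II-3 ? ·: X^QY|X^qY
Q/III-1 un II-2×II-3: X^QY
⇒ Q over [I-1,I-2,II-1,II-2,II-3,III-1]: 12 consistent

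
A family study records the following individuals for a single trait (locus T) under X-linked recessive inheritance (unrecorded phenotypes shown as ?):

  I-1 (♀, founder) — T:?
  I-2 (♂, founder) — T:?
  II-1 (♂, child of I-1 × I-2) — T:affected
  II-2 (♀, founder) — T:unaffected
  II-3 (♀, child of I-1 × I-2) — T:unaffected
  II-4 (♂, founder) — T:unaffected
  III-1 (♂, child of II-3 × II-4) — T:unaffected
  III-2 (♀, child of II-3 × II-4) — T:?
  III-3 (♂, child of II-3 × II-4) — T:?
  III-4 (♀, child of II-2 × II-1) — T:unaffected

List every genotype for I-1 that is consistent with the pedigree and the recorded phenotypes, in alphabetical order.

T/I-1 ? ·: X^TX^t|X^tX^t
T/I-2 ? ·: X^TY|X^tY
T/II-1 aff I-1×I-2: X^tY
T/II-2 un ·: X^TX^T|X^TX^t
T/II-3 un I-1×I-2: X^TX^T|X^TX^t
T/II-4 un ·: X^TY
T/III-1 un II-3×II-4: X^TY
T/III-2 ? II-3×II-4: X^TX^T|X^TX^t
T/III-3 ? II-3×II-4: X^TY|X^tY
T/III-4 un II-2×II-1: X^TX^t
⇒ T over [I-1,I-2,II-1,II-2,II-3,II-4,III-1,III-2,III-3,III-4]: 26 consistent

I-1 ∈ {X^TX^t, X^tX^t}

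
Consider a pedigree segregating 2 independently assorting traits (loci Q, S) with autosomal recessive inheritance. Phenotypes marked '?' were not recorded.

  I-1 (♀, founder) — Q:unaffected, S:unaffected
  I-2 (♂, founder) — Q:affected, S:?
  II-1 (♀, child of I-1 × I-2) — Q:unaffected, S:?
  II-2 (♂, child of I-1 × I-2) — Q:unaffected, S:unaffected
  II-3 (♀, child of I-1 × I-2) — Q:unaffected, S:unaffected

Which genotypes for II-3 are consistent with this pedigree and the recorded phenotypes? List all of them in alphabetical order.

II-3 ∈ {Qq SS, Qq Ss}

Q/I-1 un ·: QQ|Qq
Q/I-2 aff ·: qq
Q/II-1 un I-1×I-2: Qq
Q/II-2 un I-1×I-2: Qq
Q/II-3 un I-1×I-2: Qq
⇒ Q over [I-1,I-2,II-1,II-2,II-3]: 2 consistent
S/I-1 un ·: SS|Ss
S/I-2 ? ·: SS|Ss|ss
S/II-1 ? I-1×I-2: SS|Ss|ss
S/II-2 un I-1×I-2: SS|Ss
S/II-3 un I-1×I-2: SS|Ss
⇒ S over [I-1,I-2,II-1,II-2,II-3]: 32 consistent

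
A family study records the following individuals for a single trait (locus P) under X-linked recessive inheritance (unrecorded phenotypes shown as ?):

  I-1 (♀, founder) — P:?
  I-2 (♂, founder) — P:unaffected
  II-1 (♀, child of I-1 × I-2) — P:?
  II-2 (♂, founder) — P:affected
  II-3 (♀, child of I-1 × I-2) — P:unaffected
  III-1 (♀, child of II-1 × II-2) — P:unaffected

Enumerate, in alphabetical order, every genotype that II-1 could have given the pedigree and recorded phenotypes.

P/I-1 ? ·: X^PX^P|X^PX^p|X^pX^p
P/I-2 un ·: X^PY
P/II-1 ? I-1×I-2: X^PX^P|X^PX^p
P/II-2 aff ·: X^pY
P/II-3 un I-1×I-2: X^PX^P|X^PX^p
P/III-1 un II-1×II-2: X^PX^p
⇒ P over [I-1,I-2,II-1,II-2,II-3,III-1]: 6 consistent

II-1 ∈ {X^PX^P, X^PX^p}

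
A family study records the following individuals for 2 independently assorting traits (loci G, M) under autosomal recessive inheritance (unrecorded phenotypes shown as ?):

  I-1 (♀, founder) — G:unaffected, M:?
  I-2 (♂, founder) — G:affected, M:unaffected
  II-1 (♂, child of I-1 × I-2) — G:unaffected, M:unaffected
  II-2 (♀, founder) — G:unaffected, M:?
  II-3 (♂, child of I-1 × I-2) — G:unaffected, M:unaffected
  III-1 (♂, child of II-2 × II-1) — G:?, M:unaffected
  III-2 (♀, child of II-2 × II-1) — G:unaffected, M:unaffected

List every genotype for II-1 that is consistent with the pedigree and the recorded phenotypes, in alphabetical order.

G/I-1 un ·: GG|Gg
G/I-2 aff ·: gg
G/II-1 un I-1×I-2: Gg
G/II-2 un ·: GG|Gg
G/II-3 un I-1×I-2: Gg
G/III-1 ? II-2×II-1: GG|Gg|gg
G/III-2 un II-2×II-1: GG|Gg
⇒ G over [I-1,I-2,II-1,II-2,II-3,III-1,III-2]: 20 consistent
M/I-1 ? ·: MM|Mm|mm
M/I-2 un ·: MM|Mm
M/II-1 un I-1×I-2: MM|Mm
M/II-2 ? ·: MM|Mm|mm
M/II-3 un I-1×I-2: MM|Mm
M/III-1 un II-2×II-1: MM|Mm
M/III-2 un II-2×II-1: MM|Mm
⇒ M over [I-1,I-2,II-1,II-2,II-3,III-1,III-2]: 114 consistent

II-1 ∈ {Gg MM, Gg Mm}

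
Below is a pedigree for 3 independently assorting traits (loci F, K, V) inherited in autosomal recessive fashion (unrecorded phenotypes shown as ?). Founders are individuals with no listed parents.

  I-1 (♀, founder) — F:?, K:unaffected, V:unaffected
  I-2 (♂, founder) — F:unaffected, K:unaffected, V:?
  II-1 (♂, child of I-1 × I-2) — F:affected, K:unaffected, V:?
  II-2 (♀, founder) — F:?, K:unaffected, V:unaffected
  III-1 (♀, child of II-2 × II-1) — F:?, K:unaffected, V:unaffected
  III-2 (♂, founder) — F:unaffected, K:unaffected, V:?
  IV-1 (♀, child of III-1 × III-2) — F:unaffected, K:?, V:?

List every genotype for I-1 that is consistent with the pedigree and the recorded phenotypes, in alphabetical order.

F/I-1 ? ·: Ff|ff
F/I-2 un ·: Ff
F/II-1 aff I-1×I-2: ff
F/II-2 ? ·: FF|Ff|ff
F/III-1 ? II-2×II-1: Ff|ff
F/III-2 un ·: FF|Ff
F/IV-1 un III-1×III-2: FF|Ff
⇒ F over [I-1,I-2,II-1,II-2,III-1,III-2,IV-1]: 24 consistent
K/I-1 un ·: KK|Kk
K/I-2 un ·: KK|Kk
K/II-1 un I-1×I-2: KK|Kk
K/II-2 un ·: KK|Kk
K/III-1 un II-2×II-1: KK|Kk
K/III-2 un ·: KK|Kk
K/IV-1 ? III-1×III-2: KK|Kk|kk
⇒ K over [I-1,I-2,II-1,II-2,III-1,III-2,IV-1]: 92 consistent
V/I-1 un ·: VV|Vv
V/I-2 ? ·: VV|Vv|vv
V/II-1 ? I-1×I-2: VV|Vv|vv
V/II-2 un ·: VV|Vv
V/III-1 un II-2×II-1: VV|Vv
V/III-2 ? ·: VV|Vv|vv
V/IV-1 ? III-1×III-2: VV|Vv|vv
⇒ V over [I-1,I-2,II-1,II-2,III-1,III-2,IV-1]: 198 consistent

I-1 ∈ {Ff KK VV, Ff KK Vv, Ff Kk VV, Ff Kk Vv, ff KK VV, ff KK Vv, ff Kk VV, ff Kk Vv}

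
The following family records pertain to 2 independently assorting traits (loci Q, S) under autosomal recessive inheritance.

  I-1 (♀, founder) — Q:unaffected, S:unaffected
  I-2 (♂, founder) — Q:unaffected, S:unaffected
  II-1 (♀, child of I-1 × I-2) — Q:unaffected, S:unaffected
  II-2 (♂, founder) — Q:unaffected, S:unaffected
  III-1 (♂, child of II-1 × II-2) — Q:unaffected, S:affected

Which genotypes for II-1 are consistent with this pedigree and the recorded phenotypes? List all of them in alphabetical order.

II-1 ∈ {QQ Ss, Qq Ss}

Q/I-1 un ·: QQ|Qq
Q/I-2 un ·: QQ|Qq
Q/II-1 un I-1×I-2: QQ|Qq
Q/II-2 un ·: QQ|Qq
Q/III-1 un II-1×II-2: QQ|Qq
⇒ Q over [I-1,I-2,II-1,II-2,III-1]: 24 consistent
S/I-1 un ·: SS|Ss
S/I-2 un ·: SS|Ss
S/II-1 un I-1×I-2: Ss
S/II-2 un ·: Ss
S/III-1 aff II-1×II-2: ss
⇒ S over [I-1,I-2,II-1,II-2,III-1]: 3 consistent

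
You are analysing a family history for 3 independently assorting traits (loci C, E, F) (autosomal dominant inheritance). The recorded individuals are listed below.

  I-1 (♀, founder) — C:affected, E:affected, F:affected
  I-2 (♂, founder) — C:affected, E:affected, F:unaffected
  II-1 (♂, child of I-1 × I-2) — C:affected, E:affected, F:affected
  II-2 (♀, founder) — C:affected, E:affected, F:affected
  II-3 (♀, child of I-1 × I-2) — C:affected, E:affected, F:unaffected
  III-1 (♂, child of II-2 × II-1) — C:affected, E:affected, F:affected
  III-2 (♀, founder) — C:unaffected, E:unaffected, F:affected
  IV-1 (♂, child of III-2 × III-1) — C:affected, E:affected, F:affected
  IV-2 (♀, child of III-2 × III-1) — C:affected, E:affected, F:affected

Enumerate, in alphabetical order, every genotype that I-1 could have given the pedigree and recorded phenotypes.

C/I-1 aff ·: Cc|CC
C/I-2 aff ·: Cc|CC
C/II-1 aff I-1×I-2: Cc|CC
C/II-2 aff ·: Cc|CC
C/II-3 aff I-1×I-2: Cc|CC
C/III-1 aff II-2×II-1: Cc|CC
C/III-2 un ·: cc
C/IV-1 aff III-2×III-1: Cc
C/IV-2 aff III-2×III-1: Cc
⇒ C over [I-1,I-2,II-1,II-2,II-3,III-1,III-2,IV-1,IV-2]: 45 consistent
E/I-1 aff ·: Ee|EE
E/I-2 aff ·: Ee|EE
E/II-1 aff I-1×I-2: Ee|EE
E/II-2 aff ·: Ee|EE
E/II-3 aff I-1×I-2: Ee|EE
E/III-1 aff II-2×II-1: Ee|EE
E/III-2 un ·: ee
E/IV-1 aff III-2×III-1: Ee
E/IV-2 aff III-2×III-1: Ee
⇒ E over [I-1,I-2,II-1,II-2,II-3,III-1,III-2,IV-1,IV-2]: 45 consistent
F/I-1 aff ·: Ff
F/I-2 un ·: ff
F/II-1 aff I-1×I-2: Ff
F/II-2 aff ·: Ff|FF
F/II-3 un I-1×I-2: ff
F/III-1 aff II-2×II-1: Ff|FF
F/III-2 aff ·: Ff|FF
F/IV-1 aff III-2×III-1: Ff|FF
F/IV-2 aff III-2×III-1: Ff|FF
⇒ F over [I-1,I-2,II-1,II-2,II-3,III-1,III-2,IV-1,IV-2]: 26 consistent

I-1 ∈ {CC EE Ff, CC Ee Ff, Cc EE Ff, Cc Ee Ff}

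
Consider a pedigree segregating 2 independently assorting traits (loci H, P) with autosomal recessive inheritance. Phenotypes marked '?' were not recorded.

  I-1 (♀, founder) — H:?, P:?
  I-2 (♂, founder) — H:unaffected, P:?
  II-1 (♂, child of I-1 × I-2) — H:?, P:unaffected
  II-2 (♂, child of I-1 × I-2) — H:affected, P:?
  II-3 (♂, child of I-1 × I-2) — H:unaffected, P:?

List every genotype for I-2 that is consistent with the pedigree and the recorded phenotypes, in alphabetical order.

H/I-1 ? ·: Hh|hh
H/I-2 un ·: Hh
H/II-1 ? I-1×I-2: HH|Hh|hh
H/II-2 aff I-1×I-2: hh
H/II-3 un I-1×I-2: HH|Hh
⇒ H over [I-1,I-2,II-1,II-2,II-3]: 8 consistent
P/I-1 ? ·: PP|Pp|pp
P/I-2 ? ·: PP|Pp|pp
P/II-1 un I-1×I-2: PP|Pp
P/II-2 ? I-1×I-2: PP|Pp|pp
P/II-3 ? I-1×I-2: PP|Pp|pp
⇒ P over [I-1,I-2,II-1,II-2,II-3]: 45 consistent

I-2 ∈ {Hh PP, Hh Pp, Hh pp}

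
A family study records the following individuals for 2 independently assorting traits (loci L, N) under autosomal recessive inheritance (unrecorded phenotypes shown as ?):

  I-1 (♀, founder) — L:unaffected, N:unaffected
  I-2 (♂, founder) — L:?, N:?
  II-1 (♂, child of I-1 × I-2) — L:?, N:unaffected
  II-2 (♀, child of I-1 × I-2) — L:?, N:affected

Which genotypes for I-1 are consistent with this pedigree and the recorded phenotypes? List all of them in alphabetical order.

L/I-1 un ·: LL|Ll
L/I-2 ? ·: LL|Ll|ll
L/II-1 ? I-1×I-2: LL|Ll|ll
L/II-2 ? I-1×I-2: LL|Ll|ll
⇒ L over [I-1,I-2,II-1,II-2]: 23 consistent
N/I-1 un ·: Nn
N/I-2 ? ·: Nn|nn
N/II-1 un I-1×I-2: NN|Nn
N/II-2 aff I-1×I-2: nn
⇒ N over [I-1,I-2,II-1,II-2]: 3 consistent

I-1 ∈ {LL Nn, Ll Nn}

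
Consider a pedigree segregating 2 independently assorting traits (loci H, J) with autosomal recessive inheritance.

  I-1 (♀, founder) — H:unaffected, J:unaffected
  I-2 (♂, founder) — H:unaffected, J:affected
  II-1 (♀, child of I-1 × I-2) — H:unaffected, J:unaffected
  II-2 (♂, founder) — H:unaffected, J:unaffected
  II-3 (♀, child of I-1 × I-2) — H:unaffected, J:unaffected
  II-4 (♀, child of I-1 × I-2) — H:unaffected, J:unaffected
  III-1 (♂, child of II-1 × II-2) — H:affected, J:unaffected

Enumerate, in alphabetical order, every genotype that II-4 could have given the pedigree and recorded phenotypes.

H/I-1 un ·: HH|Hh
H/I-2 un ·: HH|Hh
H/II-1 un I-1×I-2: Hh
H/II-2 un ·: Hh
H/II-3 un I-1×I-2: HH|Hh
H/II-4 un I-1×I-2: HH|Hh
H/III-1 aff II-1×II-2: hh
⇒ H over [I-1,I-2,II-1,II-2,II-3,II-4,III-1]: 12 consistent
J/I-1 un ·: JJ|Jj
J/I-2 aff ·: jj
J/II-1 un I-1×I-2: Jj
J/II-2 un ·: JJ|Jj
J/II-3 un I-1×I-2: Jj
J/II-4 un I-1×I-2: Jj
J/III-1 un II-1×II-2: JJ|Jj
⇒ J over [I-1,I-2,II-1,II-2,II-3,II-4,III-1]: 8 consistent

II-4 ∈ {HH Jj, Hh Jj}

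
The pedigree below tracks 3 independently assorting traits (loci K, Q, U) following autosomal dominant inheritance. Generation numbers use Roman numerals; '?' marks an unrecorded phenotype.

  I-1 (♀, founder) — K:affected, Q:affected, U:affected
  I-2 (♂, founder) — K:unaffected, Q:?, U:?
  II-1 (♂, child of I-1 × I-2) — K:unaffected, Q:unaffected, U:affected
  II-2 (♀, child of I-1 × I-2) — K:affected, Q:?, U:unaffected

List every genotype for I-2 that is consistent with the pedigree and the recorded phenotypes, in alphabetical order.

K/I-1 aff ·: Kk
K/I-2 un ·: kk
K/II-1 un I-1×I-2: kk
K/II-2 aff I-1×I-2: Kk
⇒ K over [I-1,I-2,II-1,II-2]: 1 consistent
Q/I-1 aff ·: Qq
Q/I-2 ? ·: qq|Qq
Q/II-1 un I-1×I-2: qq
Q/II-2 ? I-1×I-2: qq|Qq|QQ
⇒ Q over [I-1,I-2,II-1,II-2]: 5 consistent
U/I-1 aff ·: Uu
U/I-2 ? ·: uu|Uu
U/II-1 aff I-1×I-2: Uu|UU
U/II-2 un I-1×I-2: uu
⇒ U over [I-1,I-2,II-1,II-2]: 3 consistent

I-2 ∈ {kk Qq Uu, kk Qq uu, kk qq Uu, kk qq uu}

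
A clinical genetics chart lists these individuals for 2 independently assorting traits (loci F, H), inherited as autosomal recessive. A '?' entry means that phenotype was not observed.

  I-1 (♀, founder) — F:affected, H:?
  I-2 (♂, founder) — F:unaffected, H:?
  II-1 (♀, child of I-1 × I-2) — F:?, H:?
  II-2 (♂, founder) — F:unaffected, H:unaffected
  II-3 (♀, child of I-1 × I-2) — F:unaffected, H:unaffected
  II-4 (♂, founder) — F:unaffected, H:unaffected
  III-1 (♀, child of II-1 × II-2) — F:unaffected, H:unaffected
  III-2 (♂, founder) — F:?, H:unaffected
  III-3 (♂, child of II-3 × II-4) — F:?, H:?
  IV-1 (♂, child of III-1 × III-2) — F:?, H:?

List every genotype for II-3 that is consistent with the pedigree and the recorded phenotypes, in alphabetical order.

F/I-1 aff ·: ff
F/I-2 un ·: FF|Ff
F/II-1 ? I-1×I-2: Ff|ff
F/II-2 un ·: FF|Ff
F/II-3 un I-1×I-2: Ff
F/II-4 un ·: FF|Ff
F/III-1 un II-1×II-2: FF|Ff
F/III-2 ? ·: FF|Ff|ff
F/III-3 ? II-3×II-4: FF|Ff|ff
F/IV-1 ? III-1×III-2: FF|Ff|ff
⇒ F over [I-1,I-2,II-1,II-2,II-3,II-4,III-1,III-2,III-3,IV-1]: 290 consistent
H/I-1 ? ·: HH|Hh|hh
H/I-2 ? ·: HH|Hh|hh
H/II-1 ? I-1×I-2: HH|Hh|hh
H/II-2 un ·: HH|Hh
H/II-3 un I-1×I-2: HH|Hh
H/II-4 un ·: HH|Hh
H/III-1 un II-1×II-2: HH|Hh
H/III-2 un ·: HH|Hh
H/III-3 ? II-3×II-4: HH|Hh|hh
H/IV-1 ? III-1×III-2: HH|Hh|hh
⇒ H over [I-1,I-2,II-1,II-2,II-3,II-4,III-1,III-2,III-3,IV-1]: 1181 consistent

II-3 ∈ {Ff HH, Ff Hh}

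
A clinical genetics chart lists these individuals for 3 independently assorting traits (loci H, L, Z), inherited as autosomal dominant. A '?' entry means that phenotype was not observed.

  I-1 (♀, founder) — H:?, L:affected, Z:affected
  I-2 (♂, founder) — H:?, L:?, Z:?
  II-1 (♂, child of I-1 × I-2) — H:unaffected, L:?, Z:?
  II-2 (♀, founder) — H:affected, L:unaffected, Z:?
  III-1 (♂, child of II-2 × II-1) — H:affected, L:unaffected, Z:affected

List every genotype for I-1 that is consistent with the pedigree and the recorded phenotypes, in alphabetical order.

H/I-1 ? ·: hh|Hh
H/I-2 ? ·: hh|Hh
H/II-1 un I-1×I-2: hh
H/II-2 aff ·: Hh|HH
H/III-1 aff II-2×II-1: Hh
⇒ H over [I-1,I-2,II-1,II-2,III-1]: 8 consistent
L/I-1 aff ·: Ll|LL
L/I-2 ? ·: ll|Ll|LL
L/II-1 ? I-1×I-2: ll|Ll
L/II-2 un ·: ll
L/III-1 un II-2×II-1: ll
⇒ L over [I-1,I-2,II-1,II-2,III-1]: 7 consistent
Z/I-1 aff ·: Zz|ZZ
Z/I-2 ? ·: zz|Zz|ZZ
Z/II-1 ? I-1×I-2: zz|Zz|ZZ
Z/II-2 ? ·: zz|Zz|ZZ
Z/III-1 aff II-2×II-1: Zz|ZZ
⇒ Z over [I-1,I-2,II-1,II-2,III-1]: 45 consistent

I-1 ∈ {Hh LL ZZ, Hh LL Zz, Hh Ll ZZ, Hh Ll Zz, hh LL ZZ, hh LL Zz, hh Ll ZZ, hh Ll Zz}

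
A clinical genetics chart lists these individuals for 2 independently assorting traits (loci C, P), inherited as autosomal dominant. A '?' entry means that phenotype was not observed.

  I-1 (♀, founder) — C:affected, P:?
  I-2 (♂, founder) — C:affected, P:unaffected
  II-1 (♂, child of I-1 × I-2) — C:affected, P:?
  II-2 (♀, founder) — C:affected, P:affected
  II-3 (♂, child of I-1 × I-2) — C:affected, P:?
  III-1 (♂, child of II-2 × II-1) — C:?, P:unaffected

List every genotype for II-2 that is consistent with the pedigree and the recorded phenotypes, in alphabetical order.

II-2 ∈ {CC Pp, Cc Pp}

C/I-1 aff ·: Cc|CC
C/I-2 aff ·: Cc|CC
C/II-1 aff I-1×I-2: Cc|CC
C/II-2 aff ·: Cc|CC
C/II-3 aff I-1×I-2: Cc|CC
C/III-1 ? II-2×II-1: cc|Cc|CC
⇒ C over [I-1,I-2,II-1,II-2,II-3,III-1]: 51 consistent
P/I-1 ? ·: pp|Pp|PP
P/I-2 un ·: pp
P/II-1 ? I-1×I-2: pp|Pp
P/II-2 aff ·: Pp
P/II-3 ? I-1×I-2: pp|Pp
P/III-1 un II-2×II-1: pp
⇒ P over [I-1,I-2,II-1,II-2,II-3,III-1]: 6 consistent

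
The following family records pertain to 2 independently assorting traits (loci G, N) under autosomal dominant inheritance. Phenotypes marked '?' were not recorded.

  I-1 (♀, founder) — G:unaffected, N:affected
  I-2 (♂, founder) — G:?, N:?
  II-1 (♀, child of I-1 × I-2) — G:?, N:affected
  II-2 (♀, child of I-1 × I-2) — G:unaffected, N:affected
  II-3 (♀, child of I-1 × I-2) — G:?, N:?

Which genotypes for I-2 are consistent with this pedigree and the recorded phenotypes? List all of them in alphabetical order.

I-2 ∈ {Gg NN, Gg Nn, Gg nn, gg NN, gg Nn, gg nn}

G/I-1 un ·: gg
G/I-2 ? ·: gg|Gg
G/II-1 ? I-1×I-2: gg|Gg
G/II-2 un I-1×I-2: gg
G/II-3 ? I-1×I-2: gg|Gg
⇒ G over [I-1,I-2,II-1,II-2,II-3]: 5 consistent
N/I-1 aff ·: Nn|NN
N/I-2 ? ·: nn|Nn|NN
N/II-1 aff I-1×I-2: Nn|NN
N/II-2 aff I-1×I-2: Nn|NN
N/II-3 ? I-1×I-2: nn|Nn|NN
⇒ N over [I-1,I-2,II-1,II-2,II-3]: 32 consistent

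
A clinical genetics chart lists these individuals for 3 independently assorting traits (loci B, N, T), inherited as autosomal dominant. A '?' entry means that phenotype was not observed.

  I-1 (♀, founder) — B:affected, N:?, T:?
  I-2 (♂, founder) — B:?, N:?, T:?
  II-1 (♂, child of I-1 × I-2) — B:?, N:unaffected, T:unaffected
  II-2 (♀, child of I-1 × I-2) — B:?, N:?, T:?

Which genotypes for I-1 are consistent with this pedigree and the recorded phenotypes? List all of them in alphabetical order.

B/I-1 aff ·: Bb|BB
B/I-2 ? ·: bb|Bb|BB
B/II-1 ? I-1×I-2: bb|Bb|BB
B/II-2 ? I-1×I-2: bb|Bb|BB
⇒ B over [I-1,I-2,II-1,II-2]: 23 consistent
N/I-1 ? ·: nn|Nn
N/I-2 ? ·: nn|Nn
N/II-1 un I-1×I-2: nn
N/II-2 ? I-1×I-2: nn|Nn|NN
⇒ N over [I-1,I-2,II-1,II-2]: 8 consistent
T/I-1 ? ·: tt|Tt
T/I-2 ? ·: tt|Tt
T/II-1 un I-1×I-2: tt
T/II-2 ? I-1×I-2: tt|Tt|TT
⇒ T over [I-1,I-2,II-1,II-2]: 8 consistent

I-1 ∈ {BB Nn Tt, BB Nn tt, BB nn Tt, BB nn tt, Bb Nn Tt, Bb Nn tt, Bb nn Tt, Bb nn tt}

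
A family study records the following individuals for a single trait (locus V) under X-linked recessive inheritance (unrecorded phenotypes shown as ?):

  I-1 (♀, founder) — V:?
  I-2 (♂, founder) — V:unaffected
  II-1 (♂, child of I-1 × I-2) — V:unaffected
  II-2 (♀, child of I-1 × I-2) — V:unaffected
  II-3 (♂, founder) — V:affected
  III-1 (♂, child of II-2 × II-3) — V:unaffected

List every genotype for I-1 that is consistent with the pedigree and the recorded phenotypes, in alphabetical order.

V/I-1 ? ·: X^VX^V|X^VX^v
V/I-2 un ·: X^VY
V/II-1 un I-1×I-2: X^VY
V/II-2 un I-1×I-2: X^VX^V|X^VX^v
V/II-3 aff ·: X^vY
V/III-1 un II-2×II-3: X^VY
⇒ V over [I-1,I-2,II-1,II-2,II-3,III-1]: 3 consistent

I-1 ∈ {X^VX^V, X^VX^v}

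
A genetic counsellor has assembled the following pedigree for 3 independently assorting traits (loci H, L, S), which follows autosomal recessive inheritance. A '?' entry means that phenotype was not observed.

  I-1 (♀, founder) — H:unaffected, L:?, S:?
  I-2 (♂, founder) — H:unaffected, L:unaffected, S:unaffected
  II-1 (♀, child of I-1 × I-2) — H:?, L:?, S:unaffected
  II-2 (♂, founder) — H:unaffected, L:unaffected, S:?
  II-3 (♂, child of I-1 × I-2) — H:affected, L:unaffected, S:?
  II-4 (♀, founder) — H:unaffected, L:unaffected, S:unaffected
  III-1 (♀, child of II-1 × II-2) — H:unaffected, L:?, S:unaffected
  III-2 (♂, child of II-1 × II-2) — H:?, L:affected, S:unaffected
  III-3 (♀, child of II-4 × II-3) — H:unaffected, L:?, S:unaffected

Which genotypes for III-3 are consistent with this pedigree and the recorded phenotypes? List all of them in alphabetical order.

III-3 ∈ {Hh LL SS, Hh LL Ss, Hh Ll SS, Hh Ll Ss, Hh ll SS, Hh ll Ss}

H/I-1 un ·: Hh
H/I-2 un ·: Hh
H/II-1 ? I-1×I-2: HH|Hh|hh
H/II-2 un ·: HH|Hh
H/II-3 aff I-1×I-2: hh
H/II-4 un ·: HH|Hh
H/III-1 un II-1×II-2: HH|Hh
H/III-2 ? II-1×II-2: HH|Hh|hh
H/III-3 un II-4×II-3: Hh
⇒ H over [I-1,I-2,II-1,II-2,II-3,II-4,III-1,III-2,III-3]: 36 consistent
L/I-1 ? ·: LL|Ll|ll
L/I-2 un ·: LL|Ll
L/II-1 ? I-1×I-2: Ll|ll
L/II-2 un ·: Ll
L/II-3 un I-1×I-2: LL|Ll
L/II-4 un ·: LL|Ll
L/III-1 ? II-1×II-2: LL|Ll|ll
L/III-2 aff II-1×II-2: ll
L/III-3 ? II-4×II-3: LL|Ll|ll
⇒ L over [I-1,I-2,II-1,II-2,II-3,II-4,III-1,III-2,III-3]: 128 consistent
S/I-1 ? ·: SS|Ss|ss
S/I-2 un ·: SS|Ss
S/II-1 un I-1×I-2: SS|Ss
S/II-2 ? ·: SS|Ss|ss
S/II-3 ? I-1×I-2: SS|Ss|ss
S/II-4 un ·: SS|Ss
S/III-1 un II-1×II-2: SS|Ss
S/III-2 un II-1×II-2: SS|Ss
S/III-3 un II-4×II-3: SS|Ss
⇒ S over [I-1,I-2,II-1,II-2,II-3,II-4,III-1,III-2,III-3]: 453 consistent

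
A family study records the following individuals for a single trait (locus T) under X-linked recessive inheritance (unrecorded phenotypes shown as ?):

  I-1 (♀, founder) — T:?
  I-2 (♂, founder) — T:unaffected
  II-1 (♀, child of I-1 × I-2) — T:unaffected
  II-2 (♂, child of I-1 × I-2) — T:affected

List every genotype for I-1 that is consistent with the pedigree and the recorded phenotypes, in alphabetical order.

I-1 ∈ {X^TX^t, X^tX^t}

T/I-1 ? ·: X^TX^t|X^tX^t
T/I-2 un ·: X^TY
T/II-1 un I-1×I-2: X^TX^T|X^TX^t
T/II-2 aff I-1×I-2: X^tY
⇒ T over [I-1,I-2,II-1,II-2]: 3 consistent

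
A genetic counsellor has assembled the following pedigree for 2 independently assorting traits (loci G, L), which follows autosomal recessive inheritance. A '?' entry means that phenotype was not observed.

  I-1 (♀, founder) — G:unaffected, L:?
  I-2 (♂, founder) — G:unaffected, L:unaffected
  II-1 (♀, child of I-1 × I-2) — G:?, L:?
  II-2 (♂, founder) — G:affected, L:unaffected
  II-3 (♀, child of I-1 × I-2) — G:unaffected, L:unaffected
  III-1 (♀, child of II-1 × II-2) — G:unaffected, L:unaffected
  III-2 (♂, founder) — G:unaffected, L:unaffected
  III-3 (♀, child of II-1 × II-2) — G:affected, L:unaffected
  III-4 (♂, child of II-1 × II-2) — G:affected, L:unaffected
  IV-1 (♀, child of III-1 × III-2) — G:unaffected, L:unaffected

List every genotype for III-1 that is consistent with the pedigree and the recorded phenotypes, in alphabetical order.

III-1 ∈ {Gg LL, Gg Ll}

G/I-1 un ·: GG|Gg
G/I-2 un ·: GG|Gg
G/II-1 ? I-1×I-2: Gg
G/II-2 aff ·: gg
G/II-3 un I-1×I-2: GG|Gg
G/III-1 un II-1×II-2: Gg
G/III-2 un ·: GG|Gg
G/III-3 aff II-1×II-2: gg
G/III-4 aff II-1×II-2: gg
G/IV-1 un III-1×III-2: GG|Gg
⇒ G over [I-1,I-2,II-1,II-2,II-3,III-1,III-2,III-3,III-4,IV-1]: 24 consistent
L/I-1 ? ·: LL|Ll|ll
L/I-2 un ·: LL|Ll
L/II-1 ? I-1×I-2: LL|Ll|ll
L/II-2 un ·: LL|Ll
L/II-3 un I-1×I-2: LL|Ll
L/III-1 un II-1×II-2: LL|Ll
L/III-2 un ·: LL|Ll
L/III-3 un II-1×II-2: LL|Ll
L/III-4 un II-1×II-2: LL|Ll
L/IV-1 un III-1×III-2: LL|Ll
⇒ L over [I-1,I-2,II-1,II-2,II-3,III-1,III-2,III-3,III-4,IV-1]: 689 consistent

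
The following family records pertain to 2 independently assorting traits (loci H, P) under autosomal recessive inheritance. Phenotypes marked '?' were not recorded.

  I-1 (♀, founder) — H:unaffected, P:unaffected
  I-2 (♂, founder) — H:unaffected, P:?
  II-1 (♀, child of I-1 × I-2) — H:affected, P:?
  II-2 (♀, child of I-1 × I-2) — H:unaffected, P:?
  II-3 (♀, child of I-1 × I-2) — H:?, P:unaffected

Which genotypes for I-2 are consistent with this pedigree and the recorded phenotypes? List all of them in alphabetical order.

I-2 ∈ {Hh PP, Hh Pp, Hh pp}

H/I-1 un ·: Hh
H/I-2 un ·: Hh
H/II-1 aff I-1×I-2: hh
H/II-2 un I-1×I-2: HH|Hh
H/II-3 ? I-1×I-2: HH|Hh|hh
⇒ H over [I-1,I-2,II-1,II-2,II-3]: 6 consistent
P/I-1 un ·: PP|Pp
P/I-2 ? ·: PP|Pp|pp
P/II-1 ? I-1×I-2: PP|Pp|pp
P/II-2 ? I-1×I-2: PP|Pp|pp
P/II-3 un I-1×I-2: PP|Pp
⇒ P over [I-1,I-2,II-1,II-2,II-3]: 40 consistent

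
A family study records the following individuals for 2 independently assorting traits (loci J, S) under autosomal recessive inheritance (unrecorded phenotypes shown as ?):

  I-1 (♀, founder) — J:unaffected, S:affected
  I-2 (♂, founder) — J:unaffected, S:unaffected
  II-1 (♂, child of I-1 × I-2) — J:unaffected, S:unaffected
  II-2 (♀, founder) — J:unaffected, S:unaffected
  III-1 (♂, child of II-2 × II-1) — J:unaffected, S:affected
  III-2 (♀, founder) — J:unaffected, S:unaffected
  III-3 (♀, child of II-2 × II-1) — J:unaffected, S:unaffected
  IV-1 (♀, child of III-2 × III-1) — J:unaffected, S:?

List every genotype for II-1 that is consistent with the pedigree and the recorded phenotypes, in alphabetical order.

II-1 ∈ {JJ Ss, Jj Ss}

J/I-1 un ·: JJ|Jj
J/I-2 un ·: JJ|Jj
J/II-1 un I-1×I-2: JJ|Jj
J/II-2 un ·: JJ|Jj
J/III-1 un II-2×II-1: JJ|Jj
J/III-2 un ·: JJ|Jj
J/III-3 un II-2×II-1: JJ|Jj
J/IV-1 un III-2×III-1: JJ|Jj
⇒ J over [I-1,I-2,II-1,II-2,III-1,III-2,III-3,IV-1]: 152 consistent
S/I-1 aff ·: ss
S/I-2 un ·: SS|Ss
S/II-1 un I-1×I-2: Ss
S/II-2 un ·: Ss
S/III-1 aff II-2×II-1: ss
S/III-2 un ·: SS|Ss
S/III-3 un II-2×II-1: SS|Ss
S/IV-1 ? III-2×III-1: Ss|ss
⇒ S over [I-1,I-2,II-1,II-2,III-1,III-2,III-3,IV-1]: 12 consistent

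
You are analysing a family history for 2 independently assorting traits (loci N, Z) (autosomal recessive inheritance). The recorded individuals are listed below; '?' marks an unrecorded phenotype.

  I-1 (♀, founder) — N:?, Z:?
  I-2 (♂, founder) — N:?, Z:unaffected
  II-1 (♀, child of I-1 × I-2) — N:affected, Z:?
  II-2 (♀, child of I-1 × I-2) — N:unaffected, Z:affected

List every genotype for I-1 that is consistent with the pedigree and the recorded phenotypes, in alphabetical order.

I-1 ∈ {Nn Zz, Nn zz, nn Zz, nn zz}

N/I-1 ? ·: Nn|nn
N/I-2 ? ·: Nn|nn
N/II-1 aff I-1×I-2: nn
N/II-2 un I-1×I-2: NN|Nn
⇒ N over [I-1,I-2,II-1,II-2]: 4 consistent
Z/I-1 ? ·: Zz|zz
Z/I-2 un ·: Zz
Z/II-1 ? I-1×I-2: ZZ|Zz|zz
Z/II-2 aff I-1×I-2: zz
⇒ Z over [I-1,I-2,II-1,II-2]: 5 consistent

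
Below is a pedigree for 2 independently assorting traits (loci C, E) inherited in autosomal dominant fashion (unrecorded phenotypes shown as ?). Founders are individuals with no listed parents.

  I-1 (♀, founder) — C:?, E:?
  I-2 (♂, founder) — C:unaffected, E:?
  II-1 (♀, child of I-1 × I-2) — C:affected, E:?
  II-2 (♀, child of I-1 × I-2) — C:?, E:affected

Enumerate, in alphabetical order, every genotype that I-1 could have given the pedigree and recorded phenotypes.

C/I-1 ? ·: Cc|CC
C/I-2 un ·: cc
C/II-1 aff I-1×I-2: Cc
C/II-2 ? I-1×I-2: cc|Cc
⇒ C over [I-1,I-2,II-1,II-2]: 3 consistent
E/I-1 ? ·: ee|Ee|EE
E/I-2 ? ·: ee|Ee|EE
E/II-1 ? I-1×I-2: ee|Ee|EE
E/II-2 aff I-1×I-2: Ee|EE
⇒ E over [I-1,I-2,II-1,II-2]: 21 consistent

I-1 ∈ {CC EE, CC Ee, CC ee, Cc EE, Cc Ee, Cc ee}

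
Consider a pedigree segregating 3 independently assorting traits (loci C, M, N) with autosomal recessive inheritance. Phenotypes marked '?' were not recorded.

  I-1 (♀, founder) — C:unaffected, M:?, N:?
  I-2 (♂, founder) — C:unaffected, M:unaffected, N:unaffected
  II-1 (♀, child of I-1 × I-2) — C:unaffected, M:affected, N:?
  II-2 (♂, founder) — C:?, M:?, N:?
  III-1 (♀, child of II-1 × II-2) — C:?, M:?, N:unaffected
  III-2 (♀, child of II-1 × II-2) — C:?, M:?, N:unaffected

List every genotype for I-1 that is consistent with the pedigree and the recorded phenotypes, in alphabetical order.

C/I-1 un ·: CC|Cc
C/I-2 un ·: CC|Cc
C/II-1 un I-1×I-2: CC|Cc
C/II-2 ? ·: CC|Cc|cc
C/III-1 ? II-1×II-2: CC|Cc|cc
C/III-2 ? II-1×II-2: CC|Cc|cc
⇒ C over [I-1,I-2,II-1,II-2,III-1,III-2]: 75 consistent
M/I-1 ? ·: Mm|mm
M/I-2 un ·: Mm
M/II-1 aff I-1×I-2: mm
M/II-2 ? ·: MM|Mm|mm
M/III-1 ? II-1×II-2: Mm|mm
M/III-2 ? II-1×II-2: Mm|mm
⇒ M over [I-1,I-2,II-1,II-2,III-1,III-2]: 12 consistent
N/I-1 ? ·: NN|Nn|nn
N/I-2 un ·: NN|Nn
N/II-1 ? I-1×I-2: NN|Nn|nn
N/II-2 ? ·: NN|Nn|nn
N/III-1 un II-1×II-2: NN|Nn
N/III-2 un II-1×II-2: NN|Nn
⇒ N over [I-1,I-2,II-1,II-2,III-1,III-2]: 73 consistent

I-1 ∈ {CC Mm NN, CC Mm Nn, CC Mm nn, CC mm NN, CC mm Nn, CC mm nn, Cc Mm NN, Cc Mm Nn, Cc Mm nn, Cc mm NN, Cc mm Nn, Cc mm nn}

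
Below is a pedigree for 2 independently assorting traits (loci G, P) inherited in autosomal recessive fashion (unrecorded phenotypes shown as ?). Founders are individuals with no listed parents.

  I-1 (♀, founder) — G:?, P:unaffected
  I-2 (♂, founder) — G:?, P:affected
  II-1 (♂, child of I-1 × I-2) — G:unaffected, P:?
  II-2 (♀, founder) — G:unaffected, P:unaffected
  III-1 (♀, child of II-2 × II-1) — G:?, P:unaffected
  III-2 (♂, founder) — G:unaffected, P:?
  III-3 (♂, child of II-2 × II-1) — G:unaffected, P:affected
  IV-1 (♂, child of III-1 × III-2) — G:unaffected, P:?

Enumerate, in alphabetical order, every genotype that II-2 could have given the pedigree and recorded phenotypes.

II-2 ∈ {GG Pp, Gg Pp}

G/I-1 ? ·: GG|Gg|gg
G/I-2 ? ·: GG|Gg|gg
G/II-1 un I-1×I-2: GG|Gg
G/II-2 un ·: GG|Gg
G/III-1 ? II-2×II-1: GG|Gg|gg
G/III-2 un ·: GG|Gg
G/III-3 un II-2×II-1: GG|Gg
G/IV-1 un III-1×III-2: GG|Gg
⇒ G over [I-1,I-2,II-1,II-2,III-1,III-2,III-3,IV-1]: 292 consistent
P/I-1 un ·: PP|Pp
P/I-2 aff ·: pp
P/II-1 ? I-1×I-2: Pp|pp
P/II-2 un ·: Pp
P/III-1 un II-2×II-1: PP|Pp
P/III-2 ? ·: PP|Pp|pp
P/III-3 aff II-2×II-1: pp
P/IV-1 ? III-1×III-2: PP|Pp|pp
⇒ P over [I-1,I-2,II-1,II-2,III-1,III-2,III-3,IV-1]: 29 consistent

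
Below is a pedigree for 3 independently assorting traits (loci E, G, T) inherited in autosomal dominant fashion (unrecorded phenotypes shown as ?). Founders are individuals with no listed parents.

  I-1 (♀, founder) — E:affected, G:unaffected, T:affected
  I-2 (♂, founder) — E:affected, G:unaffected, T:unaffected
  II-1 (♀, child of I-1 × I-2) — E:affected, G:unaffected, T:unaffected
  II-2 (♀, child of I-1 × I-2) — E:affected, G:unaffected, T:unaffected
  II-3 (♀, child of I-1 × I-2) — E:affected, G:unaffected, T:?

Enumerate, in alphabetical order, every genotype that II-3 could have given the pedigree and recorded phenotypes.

E/I-1 aff ·: Ee|EE
E/I-2 aff ·: Ee|EE
E/II-1 aff I-1×I-2: Ee|EE
E/II-2 aff I-1×I-2: Ee|EE
E/II-3 aff I-1×I-2: Ee|EE
⇒ E over [I-1,I-2,II-1,II-2,II-3]: 25 consistent
G/I-1 un ·: gg
G/I-2 un ·: gg
G/II-1 un I-1×I-2: gg
G/II-2 un I-1×I-2: gg
G/II-3 un I-1×I-2: gg
⇒ G over [I-1,I-2,II-1,II-2,II-3]: 1 consistent
T/I-1 aff ·: Tt
T/I-2 un ·: tt
T/II-1 un I-1×I-2: tt
T/II-2 un I-1×I-2: tt
T/II-3 ? I-1×I-2: tt|Tt
⇒ T over [I-1,I-2,II-1,II-2,II-3]: 2 consistent

II-3 ∈ {EE gg Tt, EE gg tt, Ee gg Tt, Ee gg tt}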